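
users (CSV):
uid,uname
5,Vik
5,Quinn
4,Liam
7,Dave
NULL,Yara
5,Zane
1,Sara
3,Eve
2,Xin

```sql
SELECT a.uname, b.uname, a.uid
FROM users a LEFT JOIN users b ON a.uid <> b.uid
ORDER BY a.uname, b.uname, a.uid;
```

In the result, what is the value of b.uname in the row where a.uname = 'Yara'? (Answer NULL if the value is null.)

LEFT JOIN keeps every row from `users a`; unmatched rows get NULL for `users b`'s columns.
Matching on a.uid <> b.uid. A NULL in a compared column never satisfies the condition.
Matched pairs: 50; unmatched a rows kept: 1.

NULL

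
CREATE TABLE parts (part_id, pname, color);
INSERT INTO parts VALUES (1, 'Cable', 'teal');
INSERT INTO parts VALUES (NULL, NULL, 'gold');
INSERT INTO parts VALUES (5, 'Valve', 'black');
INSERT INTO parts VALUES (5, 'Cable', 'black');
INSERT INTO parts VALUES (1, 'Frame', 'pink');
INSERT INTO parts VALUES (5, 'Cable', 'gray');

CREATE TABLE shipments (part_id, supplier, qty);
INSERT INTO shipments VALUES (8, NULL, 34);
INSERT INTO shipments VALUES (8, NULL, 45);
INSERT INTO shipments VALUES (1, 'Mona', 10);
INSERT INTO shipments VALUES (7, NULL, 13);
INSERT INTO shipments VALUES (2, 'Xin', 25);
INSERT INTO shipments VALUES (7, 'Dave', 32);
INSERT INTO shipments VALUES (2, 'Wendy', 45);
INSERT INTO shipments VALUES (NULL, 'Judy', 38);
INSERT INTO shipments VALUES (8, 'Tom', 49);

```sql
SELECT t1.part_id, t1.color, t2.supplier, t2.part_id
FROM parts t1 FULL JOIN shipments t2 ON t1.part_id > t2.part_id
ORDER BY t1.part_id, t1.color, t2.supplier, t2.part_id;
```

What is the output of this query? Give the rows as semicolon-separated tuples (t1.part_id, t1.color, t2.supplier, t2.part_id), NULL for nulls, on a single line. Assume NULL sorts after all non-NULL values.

(1, pink, NULL, NULL); (1, teal, NULL, NULL); (5, black, Mona, 1); (5, black, Mona, 1); (5, black, Wendy, 2); (5, black, Wendy, 2); (5, black, Xin, 2); (5, black, Xin, 2); (5, gray, Mona, 1); (5, gray, Wendy, 2); (5, gray, Xin, 2); (NULL, gold, NULL, NULL); (NULL, NULL, Dave, 7); (NULL, NULL, Judy, NULL); (NULL, NULL, Tom, 8); (NULL, NULL, NULL, 7); (NULL, NULL, NULL, 8); (NULL, NULL, NULL, 8)

FULL OUTER JOIN keeps every row from both sides; unmatched rows get NULL for the other side's columns.
Matching on t1.part_id > t2.part_id. A NULL in a compared column never satisfies the condition.
Matched pairs: 9; unmatched t1 rows kept: 3; unmatched t2 rows kept: 6.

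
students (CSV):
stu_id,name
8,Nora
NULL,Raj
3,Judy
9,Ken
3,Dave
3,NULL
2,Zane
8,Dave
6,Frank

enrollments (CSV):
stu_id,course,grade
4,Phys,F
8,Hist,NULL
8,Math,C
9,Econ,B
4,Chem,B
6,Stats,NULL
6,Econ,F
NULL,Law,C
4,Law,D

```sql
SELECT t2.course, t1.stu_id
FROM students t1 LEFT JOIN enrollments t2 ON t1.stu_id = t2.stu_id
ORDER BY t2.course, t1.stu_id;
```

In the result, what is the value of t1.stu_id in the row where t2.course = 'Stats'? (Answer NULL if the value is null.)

6

LEFT JOIN keeps every row from `students`; unmatched rows get NULL for `enrollments`'s columns.
Matching on t1.stu_id = t2.stu_id. A NULL in a compared column never satisfies the condition.
Matched pairs: 7; unmatched t1 rows kept: 5.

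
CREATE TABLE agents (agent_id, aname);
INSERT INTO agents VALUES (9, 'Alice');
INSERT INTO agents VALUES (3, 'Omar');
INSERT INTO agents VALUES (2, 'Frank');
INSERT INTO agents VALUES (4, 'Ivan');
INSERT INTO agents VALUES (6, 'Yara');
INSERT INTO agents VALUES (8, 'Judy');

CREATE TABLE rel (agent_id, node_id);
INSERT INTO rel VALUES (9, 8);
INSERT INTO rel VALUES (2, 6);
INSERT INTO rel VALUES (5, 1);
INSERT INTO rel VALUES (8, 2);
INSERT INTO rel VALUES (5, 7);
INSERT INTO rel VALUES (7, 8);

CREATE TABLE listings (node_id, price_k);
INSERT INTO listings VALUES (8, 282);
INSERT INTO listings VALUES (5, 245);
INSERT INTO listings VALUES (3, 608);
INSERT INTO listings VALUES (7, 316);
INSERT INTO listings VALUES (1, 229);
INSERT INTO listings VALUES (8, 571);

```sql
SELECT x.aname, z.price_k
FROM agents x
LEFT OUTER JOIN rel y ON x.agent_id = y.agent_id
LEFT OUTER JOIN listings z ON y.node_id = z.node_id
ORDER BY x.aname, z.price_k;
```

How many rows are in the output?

7

Joins associate left-to-right: agents LEFT JOIN rel on agent_id gives 6 intermediate row(s).
Then LEFT JOIN `listings z` on node_id: each of those 6 rows is kept; rows whose y.node_id has no match in z get NULL for z's columns.
Result: 7 row(s).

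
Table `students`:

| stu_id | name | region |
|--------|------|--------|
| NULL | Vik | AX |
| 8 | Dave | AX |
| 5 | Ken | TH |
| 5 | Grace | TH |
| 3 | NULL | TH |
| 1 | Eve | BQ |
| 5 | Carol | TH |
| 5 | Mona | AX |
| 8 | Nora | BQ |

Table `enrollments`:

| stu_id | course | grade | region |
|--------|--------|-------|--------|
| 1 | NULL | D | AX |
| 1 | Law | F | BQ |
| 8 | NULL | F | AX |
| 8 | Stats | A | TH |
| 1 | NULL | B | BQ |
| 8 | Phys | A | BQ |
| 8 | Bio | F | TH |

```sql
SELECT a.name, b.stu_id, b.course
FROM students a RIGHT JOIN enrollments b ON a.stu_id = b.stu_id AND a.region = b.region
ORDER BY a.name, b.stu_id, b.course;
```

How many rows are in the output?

RIGHT JOIN keeps every row from `enrollments`; unmatched rows get NULL for `students`'s columns.
Matching on a.stu_id = b.stu_id AND a.region = b.region. A NULL in a compared column never satisfies the condition.
- a (stu_id=NULL, region=AX) has no partner in b.
- a (stu_id=8, region=AX) pairs with 1 row(s) of b.
- a (stu_id=5, region=TH) has no partner in b.
- a (stu_id=5, region=TH) has no partner in b.
- a (stu_id=3, region=TH) has no partner in b.
- a (stu_id=1, region=BQ) pairs with 2 row(s) of b.
- a (stu_id=5, region=TH) has no partner in b.
- a (stu_id=5, region=AX) has no partner in b.
- a (stu_id=8, region=BQ) pairs with 1 row(s) of b.
- 3 row(s) from b found no a partner → padded with NULL.
Total: 4 matched + 3 padded = 7 rows.

7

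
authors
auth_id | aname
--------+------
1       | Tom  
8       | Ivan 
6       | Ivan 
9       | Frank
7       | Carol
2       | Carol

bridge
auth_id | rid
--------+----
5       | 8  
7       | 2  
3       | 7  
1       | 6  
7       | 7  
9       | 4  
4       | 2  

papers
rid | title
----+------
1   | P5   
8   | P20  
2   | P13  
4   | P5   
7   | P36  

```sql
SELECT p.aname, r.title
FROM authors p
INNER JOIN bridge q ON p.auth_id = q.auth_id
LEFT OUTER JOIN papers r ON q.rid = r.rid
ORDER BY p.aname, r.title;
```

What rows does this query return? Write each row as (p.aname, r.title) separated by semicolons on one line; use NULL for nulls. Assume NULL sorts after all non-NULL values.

Evaluate left to right. First `authors p INNER JOIN bridge q` on auth_id: 4 row(s).
Then LEFT JOIN `papers r` on rid: each of those 4 rows is kept; rows whose q.rid has no match in r get NULL for r's columns.

(Carol, P13); (Carol, P36); (Frank, P5); (Tom, NULL)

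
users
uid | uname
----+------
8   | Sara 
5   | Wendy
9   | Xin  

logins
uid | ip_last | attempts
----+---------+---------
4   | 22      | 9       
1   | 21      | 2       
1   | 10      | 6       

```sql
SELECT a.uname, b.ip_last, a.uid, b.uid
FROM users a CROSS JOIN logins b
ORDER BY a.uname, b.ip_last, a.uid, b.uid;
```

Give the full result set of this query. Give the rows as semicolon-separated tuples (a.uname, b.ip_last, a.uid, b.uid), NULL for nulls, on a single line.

CROSS JOIN pairs every row of `users` with every row of `logins`: 3 × 3 = 9 rows.

(Sara, 10, 8, 1); (Sara, 21, 8, 1); (Sara, 22, 8, 4); (Wendy, 10, 5, 1); (Wendy, 21, 5, 1); (Wendy, 22, 5, 4); (Xin, 10, 9, 1); (Xin, 21, 9, 1); (Xin, 22, 9, 4)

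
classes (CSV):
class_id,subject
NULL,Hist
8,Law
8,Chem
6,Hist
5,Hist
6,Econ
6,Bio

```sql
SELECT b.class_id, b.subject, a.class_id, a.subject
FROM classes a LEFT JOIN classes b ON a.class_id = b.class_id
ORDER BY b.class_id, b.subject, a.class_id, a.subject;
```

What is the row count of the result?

15

LEFT JOIN keeps every row from `classes a`; unmatched rows get NULL for `classes b`'s columns.
Matching on a.class_id = b.class_id. A NULL in a compared column never satisfies the condition.
- a (class_id=NULL) has no partner → padded with NULL.
- a (class_id=8) pairs with 2 row(s) of b.
- a (class_id=8) pairs with 2 row(s) of b.
- a (class_id=6) pairs with 3 row(s) of b.
- a (class_id=5) pairs with 1 row(s) of b.
- a (class_id=6) pairs with 3 row(s) of b.
- a (class_id=6) pairs with 3 row(s) of b.
Total: 14 matched + 1 padded = 15 rows.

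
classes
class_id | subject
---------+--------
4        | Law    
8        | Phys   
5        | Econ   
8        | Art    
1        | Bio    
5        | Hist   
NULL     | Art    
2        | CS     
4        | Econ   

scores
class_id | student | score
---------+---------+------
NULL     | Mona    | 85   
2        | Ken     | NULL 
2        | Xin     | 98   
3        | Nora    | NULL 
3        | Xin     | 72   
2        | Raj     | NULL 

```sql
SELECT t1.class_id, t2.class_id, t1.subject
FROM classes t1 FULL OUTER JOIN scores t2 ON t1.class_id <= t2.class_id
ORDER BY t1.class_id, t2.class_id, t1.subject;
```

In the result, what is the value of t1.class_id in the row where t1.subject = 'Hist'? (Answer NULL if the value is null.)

5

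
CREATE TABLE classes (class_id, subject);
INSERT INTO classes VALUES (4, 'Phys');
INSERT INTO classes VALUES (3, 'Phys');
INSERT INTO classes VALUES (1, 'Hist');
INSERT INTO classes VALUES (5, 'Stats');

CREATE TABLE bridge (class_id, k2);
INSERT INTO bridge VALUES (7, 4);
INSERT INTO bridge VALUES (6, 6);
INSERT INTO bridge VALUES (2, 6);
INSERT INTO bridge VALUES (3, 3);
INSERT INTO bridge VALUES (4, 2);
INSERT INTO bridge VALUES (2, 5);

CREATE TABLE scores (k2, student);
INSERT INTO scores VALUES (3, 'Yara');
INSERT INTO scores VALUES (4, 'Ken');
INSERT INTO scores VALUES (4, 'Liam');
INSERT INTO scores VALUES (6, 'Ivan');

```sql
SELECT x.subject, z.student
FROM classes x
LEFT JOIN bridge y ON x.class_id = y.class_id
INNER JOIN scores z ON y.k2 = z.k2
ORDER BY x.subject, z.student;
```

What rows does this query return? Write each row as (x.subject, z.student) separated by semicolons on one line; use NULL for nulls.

(Phys, Yara)

Joins associate left-to-right: classes LEFT JOIN bridge on class_id gives 4 intermediate row(s).
Then INNER JOIN `scores z` on k2: keep only rows whose y.k2 appears in z.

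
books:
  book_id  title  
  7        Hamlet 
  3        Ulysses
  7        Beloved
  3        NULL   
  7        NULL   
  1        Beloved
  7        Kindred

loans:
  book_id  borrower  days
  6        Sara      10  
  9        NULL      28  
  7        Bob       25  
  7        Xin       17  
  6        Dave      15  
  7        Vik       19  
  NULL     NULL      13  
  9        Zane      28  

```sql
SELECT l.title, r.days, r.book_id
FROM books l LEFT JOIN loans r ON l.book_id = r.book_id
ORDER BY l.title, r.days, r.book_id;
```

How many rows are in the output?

15

LEFT JOIN keeps every row from `books`; unmatched rows get NULL for `loans`'s columns.
Matching on l.book_id = r.book_id. A NULL in a compared column never satisfies the condition.
- book_id=7: 3 matching r row(s), so 3 row(s) emitted.
- book_id=3: no r row matches, row kept with r columns NULL.
- book_id=7: 3 matching r row(s), so 3 row(s) emitted.
- book_id=3: no r row matches, row kept with r columns NULL.
- book_id=7: 3 matching r row(s), so 3 row(s) emitted.
- book_id=1: no r row matches, row kept with r columns NULL.
- book_id=7: 3 matching r row(s), so 3 row(s) emitted.
Total: 12 matched + 3 padded = 15 rows.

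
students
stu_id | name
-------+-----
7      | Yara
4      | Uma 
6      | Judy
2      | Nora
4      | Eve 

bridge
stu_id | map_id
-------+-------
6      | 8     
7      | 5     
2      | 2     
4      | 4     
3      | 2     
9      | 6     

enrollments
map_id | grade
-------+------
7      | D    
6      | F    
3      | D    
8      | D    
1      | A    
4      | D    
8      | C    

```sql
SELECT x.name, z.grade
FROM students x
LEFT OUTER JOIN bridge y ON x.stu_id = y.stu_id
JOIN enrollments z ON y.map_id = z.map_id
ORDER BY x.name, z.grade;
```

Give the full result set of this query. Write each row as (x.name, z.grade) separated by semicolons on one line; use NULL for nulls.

(Eve, D); (Judy, C); (Judy, D); (Uma, D)

Step 1 — x LEFT JOIN y on stu_id → 5 row(s).
Then INNER JOIN `enrollments z` on map_id: keep only rows whose y.map_id appears in z.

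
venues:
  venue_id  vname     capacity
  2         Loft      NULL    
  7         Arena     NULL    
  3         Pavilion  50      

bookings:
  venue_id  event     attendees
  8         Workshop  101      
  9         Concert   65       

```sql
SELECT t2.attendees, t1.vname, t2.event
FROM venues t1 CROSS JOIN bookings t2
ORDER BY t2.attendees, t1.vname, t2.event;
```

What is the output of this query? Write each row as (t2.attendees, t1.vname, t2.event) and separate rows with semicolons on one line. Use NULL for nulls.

CROSS JOIN pairs every row of `venues` with every row of `bookings`: 3 × 2 = 6 rows.

(65, Arena, Concert); (65, Loft, Concert); (65, Pavilion, Concert); (101, Arena, Workshop); (101, Loft, Workshop); (101, Pavilion, Workshop)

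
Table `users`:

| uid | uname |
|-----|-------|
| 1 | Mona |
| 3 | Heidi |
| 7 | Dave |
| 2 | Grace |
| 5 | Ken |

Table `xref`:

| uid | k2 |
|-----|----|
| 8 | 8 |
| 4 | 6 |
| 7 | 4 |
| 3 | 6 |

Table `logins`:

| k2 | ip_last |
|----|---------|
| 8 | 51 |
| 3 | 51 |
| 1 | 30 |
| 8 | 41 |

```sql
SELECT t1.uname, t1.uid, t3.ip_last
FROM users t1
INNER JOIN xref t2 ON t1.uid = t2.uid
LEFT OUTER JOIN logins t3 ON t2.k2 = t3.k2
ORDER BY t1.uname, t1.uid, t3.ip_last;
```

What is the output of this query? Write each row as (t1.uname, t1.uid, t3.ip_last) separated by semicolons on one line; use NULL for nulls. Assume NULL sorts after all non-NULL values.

(Dave, 7, NULL); (Heidi, 3, NULL)

Joins associate left-to-right: users INNER JOIN xref on uid gives 2 intermediate row(s).
Then LEFT JOIN `logins t3` on k2: each of those 2 rows is kept; rows whose t2.k2 has no match in t3 get NULL for t3's columns.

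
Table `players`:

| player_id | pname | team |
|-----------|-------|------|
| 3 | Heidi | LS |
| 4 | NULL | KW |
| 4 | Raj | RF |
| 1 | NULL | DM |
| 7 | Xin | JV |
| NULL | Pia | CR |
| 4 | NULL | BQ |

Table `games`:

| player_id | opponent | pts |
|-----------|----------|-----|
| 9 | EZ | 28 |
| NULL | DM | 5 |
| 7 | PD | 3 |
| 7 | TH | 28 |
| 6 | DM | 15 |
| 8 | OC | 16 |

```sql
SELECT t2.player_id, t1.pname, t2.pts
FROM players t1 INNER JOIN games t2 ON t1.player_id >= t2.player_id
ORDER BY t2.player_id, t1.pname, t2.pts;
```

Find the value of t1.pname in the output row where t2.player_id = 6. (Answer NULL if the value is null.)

INNER JOIN keeps only pairs where the ON condition holds.
Matching on t1.player_id >= t2.player_id. A NULL in a compared column never satisfies the condition.
- t1 row (player_id=3): no match → dropped.
- t1 row (player_id=4): no match → dropped.
- t1 row (player_id=4): no match → dropped.
- t1 row (player_id=1): no match → dropped.
- t1 row (player_id=7): matches 3 t2 row(s) → 3 output row(s).
- t1 row (player_id=NULL): no match → dropped.
- t1 row (player_id=4): no match → dropped.

Xin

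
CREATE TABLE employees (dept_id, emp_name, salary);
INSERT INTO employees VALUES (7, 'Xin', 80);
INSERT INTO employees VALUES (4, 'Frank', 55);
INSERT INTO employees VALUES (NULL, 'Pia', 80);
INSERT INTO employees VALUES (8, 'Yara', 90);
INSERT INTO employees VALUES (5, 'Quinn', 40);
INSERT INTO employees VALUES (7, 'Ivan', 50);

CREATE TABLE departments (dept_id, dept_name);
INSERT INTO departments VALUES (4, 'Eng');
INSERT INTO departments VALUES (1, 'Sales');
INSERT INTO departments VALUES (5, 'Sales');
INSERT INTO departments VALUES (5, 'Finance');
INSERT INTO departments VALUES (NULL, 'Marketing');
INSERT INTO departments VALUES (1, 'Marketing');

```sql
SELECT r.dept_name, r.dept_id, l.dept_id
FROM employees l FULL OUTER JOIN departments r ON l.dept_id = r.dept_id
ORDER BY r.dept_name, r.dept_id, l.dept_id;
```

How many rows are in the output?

10

FULL OUTER JOIN keeps every row from both sides; unmatched rows get NULL for the other side's columns.
Matching on l.dept_id = r.dept_id. A NULL in a compared column never satisfies the condition.
- l[0] dept_id=7 → no match; kept with NULLs on the r side.
- l[1] dept_id=4 → 1 match(es) in r → 1 row(s).
- l[2] dept_id=NULL → no match; kept with NULLs on the r side.
- l[3] dept_id=8 → no match; kept with NULLs on the r side.
- l[4] dept_id=5 → 2 match(es) in r → 2 row(s).
- l[5] dept_id=7 → no match; kept with NULLs on the r side.
- plus 3 unmatched r row(s), each kept with NULL l columns.
Total: 3 matched + 7 padded = 10 rows.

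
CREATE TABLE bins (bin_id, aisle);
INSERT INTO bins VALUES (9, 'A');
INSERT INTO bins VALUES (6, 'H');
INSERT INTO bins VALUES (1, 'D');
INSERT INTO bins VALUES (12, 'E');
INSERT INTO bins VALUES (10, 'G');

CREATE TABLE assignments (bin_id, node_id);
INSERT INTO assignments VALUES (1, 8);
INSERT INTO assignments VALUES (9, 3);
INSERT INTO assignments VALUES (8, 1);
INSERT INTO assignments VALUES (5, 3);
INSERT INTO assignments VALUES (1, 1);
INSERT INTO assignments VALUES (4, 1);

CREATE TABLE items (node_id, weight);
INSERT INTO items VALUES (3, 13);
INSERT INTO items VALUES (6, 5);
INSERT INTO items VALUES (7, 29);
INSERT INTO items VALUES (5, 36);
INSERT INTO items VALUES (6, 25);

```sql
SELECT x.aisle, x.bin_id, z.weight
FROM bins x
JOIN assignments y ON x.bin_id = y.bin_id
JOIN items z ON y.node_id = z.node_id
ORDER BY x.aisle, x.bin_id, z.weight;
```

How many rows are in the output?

1

Evaluate left to right. First `bins x INNER JOIN assignments y` on bin_id: 3 row(s).
Then INNER JOIN `items z` on node_id: keep only rows whose y.node_id appears in z.
Result: 1 row(s).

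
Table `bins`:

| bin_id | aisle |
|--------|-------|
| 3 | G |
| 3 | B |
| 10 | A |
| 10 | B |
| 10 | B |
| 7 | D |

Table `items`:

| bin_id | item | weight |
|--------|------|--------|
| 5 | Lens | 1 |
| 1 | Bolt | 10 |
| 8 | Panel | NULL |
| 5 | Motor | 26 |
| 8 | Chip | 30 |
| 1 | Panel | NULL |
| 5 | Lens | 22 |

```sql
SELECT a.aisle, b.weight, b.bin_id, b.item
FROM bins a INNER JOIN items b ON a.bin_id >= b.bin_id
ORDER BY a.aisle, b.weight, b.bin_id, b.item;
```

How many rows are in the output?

INNER JOIN keeps only pairs where the ON condition holds.
Matching on a.bin_id >= b.bin_id.
Matched pairs: 30.
Total: 30 rows.

30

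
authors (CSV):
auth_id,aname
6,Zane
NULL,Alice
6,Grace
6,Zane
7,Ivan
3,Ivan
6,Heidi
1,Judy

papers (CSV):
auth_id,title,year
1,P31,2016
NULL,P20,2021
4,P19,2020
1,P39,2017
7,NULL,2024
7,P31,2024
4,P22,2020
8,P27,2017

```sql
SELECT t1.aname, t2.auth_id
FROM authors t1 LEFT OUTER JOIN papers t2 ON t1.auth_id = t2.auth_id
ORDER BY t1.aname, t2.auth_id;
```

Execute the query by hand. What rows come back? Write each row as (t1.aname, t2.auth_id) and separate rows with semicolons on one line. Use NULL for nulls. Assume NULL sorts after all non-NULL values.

(Alice, NULL); (Grace, NULL); (Heidi, NULL); (Ivan, 7); (Ivan, 7); (Ivan, NULL); (Judy, 1); (Judy, 1); (Zane, NULL); (Zane, NULL)

LEFT JOIN keeps every row from `authors`; unmatched rows get NULL for `papers`'s columns.
Matching on t1.auth_id = t2.auth_id. A NULL in a compared column never satisfies the condition.
Matched pairs: 4; unmatched t1 rows kept: 6.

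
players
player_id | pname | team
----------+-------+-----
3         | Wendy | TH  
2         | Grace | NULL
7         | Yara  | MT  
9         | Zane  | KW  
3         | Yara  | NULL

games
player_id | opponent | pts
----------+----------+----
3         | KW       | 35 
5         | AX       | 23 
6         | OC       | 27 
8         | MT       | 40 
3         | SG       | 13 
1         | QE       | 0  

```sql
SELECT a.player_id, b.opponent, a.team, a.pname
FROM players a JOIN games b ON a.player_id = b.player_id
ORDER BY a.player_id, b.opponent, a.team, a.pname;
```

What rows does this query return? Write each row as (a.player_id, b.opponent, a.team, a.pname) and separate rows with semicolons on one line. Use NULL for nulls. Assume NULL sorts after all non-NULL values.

INNER JOIN keeps only pairs where the ON condition holds.
Matching on a.player_id = b.player_id.
- player_id=3: 2 matching b row(s), so 2 row(s) emitted.
- player_id=2: no matching b row, dropped.
- player_id=7: no matching b row, dropped.
- player_id=9: no matching b row, dropped.
- player_id=3: 2 matching b row(s), so 2 row(s) emitted.
After projecting and ordering:
a.player_id | b.opponent | a.team | a.pname
3 | KW | TH | Wendy
3 | KW | NULL | Yara
3 | SG | TH | Wendy
3 | SG | NULL | Yara

(3, KW, TH, Wendy); (3, KW, NULL, Yara); (3, SG, TH, Wendy); (3, SG, NULL, Yara)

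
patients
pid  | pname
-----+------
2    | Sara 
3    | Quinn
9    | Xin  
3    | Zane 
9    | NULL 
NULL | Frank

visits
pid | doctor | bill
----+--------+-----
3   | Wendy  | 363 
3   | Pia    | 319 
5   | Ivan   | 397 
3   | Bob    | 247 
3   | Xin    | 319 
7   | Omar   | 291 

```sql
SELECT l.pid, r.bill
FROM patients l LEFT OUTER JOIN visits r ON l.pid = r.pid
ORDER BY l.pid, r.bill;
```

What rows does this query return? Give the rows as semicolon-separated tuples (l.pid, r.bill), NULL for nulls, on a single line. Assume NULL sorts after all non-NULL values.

(2, NULL); (3, 247); (3, 247); (3, 319); (3, 319); (3, 319); (3, 319); (3, 363); (3, 363); (9, NULL); (9, NULL); (NULL, NULL)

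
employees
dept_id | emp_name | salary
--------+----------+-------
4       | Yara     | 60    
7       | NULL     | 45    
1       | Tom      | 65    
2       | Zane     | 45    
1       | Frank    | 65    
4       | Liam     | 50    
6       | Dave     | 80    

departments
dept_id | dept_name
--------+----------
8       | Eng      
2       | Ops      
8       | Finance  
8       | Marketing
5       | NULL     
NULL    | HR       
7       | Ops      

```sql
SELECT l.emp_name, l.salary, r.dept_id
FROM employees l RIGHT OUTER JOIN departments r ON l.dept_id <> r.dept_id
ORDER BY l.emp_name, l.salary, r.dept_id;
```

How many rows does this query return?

RIGHT JOIN keeps every row from `departments`; unmatched rows get NULL for `employees`'s columns.
Matching on l.dept_id <> r.dept_id. A NULL in a compared column never satisfies the condition.
Matched pairs: 40; unmatched r rows kept: 1.
Total: 40 matched + 1 padded = 41 rows.

41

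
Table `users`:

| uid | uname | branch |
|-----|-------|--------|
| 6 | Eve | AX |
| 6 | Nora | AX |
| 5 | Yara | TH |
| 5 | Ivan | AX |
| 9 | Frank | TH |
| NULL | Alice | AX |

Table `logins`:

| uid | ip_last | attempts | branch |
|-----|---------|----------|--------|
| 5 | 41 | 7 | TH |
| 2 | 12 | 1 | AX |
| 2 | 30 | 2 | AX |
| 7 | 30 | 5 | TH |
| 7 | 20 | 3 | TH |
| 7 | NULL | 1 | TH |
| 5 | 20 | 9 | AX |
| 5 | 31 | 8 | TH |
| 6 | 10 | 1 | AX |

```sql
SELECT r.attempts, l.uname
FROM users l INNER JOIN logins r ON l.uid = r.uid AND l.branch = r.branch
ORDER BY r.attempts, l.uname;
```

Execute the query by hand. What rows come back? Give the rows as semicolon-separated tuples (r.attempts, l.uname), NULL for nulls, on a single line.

INNER JOIN keeps only pairs where the ON condition holds.
Matching on l.uid = r.uid AND l.branch = r.branch. A NULL in a compared column never satisfies the condition.
Matched pairs: 5.

(1, Eve); (1, Nora); (7, Yara); (8, Yara); (9, Ivan)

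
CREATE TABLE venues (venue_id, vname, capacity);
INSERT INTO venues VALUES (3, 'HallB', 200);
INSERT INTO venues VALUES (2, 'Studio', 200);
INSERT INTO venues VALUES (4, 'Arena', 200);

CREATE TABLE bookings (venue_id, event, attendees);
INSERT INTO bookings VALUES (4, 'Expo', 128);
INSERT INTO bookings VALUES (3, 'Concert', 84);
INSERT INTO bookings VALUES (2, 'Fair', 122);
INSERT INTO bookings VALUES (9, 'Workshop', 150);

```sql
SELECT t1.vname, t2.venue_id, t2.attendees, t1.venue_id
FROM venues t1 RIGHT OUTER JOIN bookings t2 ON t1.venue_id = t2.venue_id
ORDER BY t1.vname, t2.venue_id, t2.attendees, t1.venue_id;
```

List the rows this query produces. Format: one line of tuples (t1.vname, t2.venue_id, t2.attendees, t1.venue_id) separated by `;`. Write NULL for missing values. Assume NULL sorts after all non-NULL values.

(Arena, 4, 128, 4); (HallB, 3, 84, 3); (Studio, 2, 122, 2); (NULL, 9, 150, NULL)

RIGHT JOIN keeps every row from `bookings`; unmatched rows get NULL for `venues`'s columns.
Matching on t1.venue_id = t2.venue_id.
Matched pairs: 3; unmatched t2 rows kept: 1.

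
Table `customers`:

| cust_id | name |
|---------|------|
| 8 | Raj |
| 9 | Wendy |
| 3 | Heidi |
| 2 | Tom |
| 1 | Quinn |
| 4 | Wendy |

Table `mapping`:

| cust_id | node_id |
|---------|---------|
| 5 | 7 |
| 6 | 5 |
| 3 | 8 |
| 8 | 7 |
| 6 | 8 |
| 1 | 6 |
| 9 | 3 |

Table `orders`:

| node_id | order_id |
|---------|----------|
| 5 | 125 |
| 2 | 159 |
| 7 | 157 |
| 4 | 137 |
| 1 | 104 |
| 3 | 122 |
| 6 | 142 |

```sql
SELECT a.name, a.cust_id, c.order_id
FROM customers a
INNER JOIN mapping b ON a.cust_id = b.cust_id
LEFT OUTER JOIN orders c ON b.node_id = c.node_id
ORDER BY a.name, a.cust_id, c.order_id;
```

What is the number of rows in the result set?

Step 1 — a INNER JOIN b on cust_id → 4 row(s).
Then LEFT JOIN `orders c` on node_id: each of those 4 rows is kept; rows whose b.node_id has no match in c get NULL for c's columns.
Result: 4 row(s).

4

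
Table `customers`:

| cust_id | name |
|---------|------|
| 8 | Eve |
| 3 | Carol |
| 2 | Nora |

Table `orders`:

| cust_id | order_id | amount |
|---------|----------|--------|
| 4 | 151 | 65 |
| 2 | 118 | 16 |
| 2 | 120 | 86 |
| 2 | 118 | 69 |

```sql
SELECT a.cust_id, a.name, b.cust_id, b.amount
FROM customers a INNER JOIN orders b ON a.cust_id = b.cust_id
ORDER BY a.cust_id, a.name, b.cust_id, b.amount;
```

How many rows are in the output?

INNER JOIN keeps only pairs where the ON condition holds.
Matching on a.cust_id = b.cust_id.
Matched pairs: 3.
Total: 3 rows.

3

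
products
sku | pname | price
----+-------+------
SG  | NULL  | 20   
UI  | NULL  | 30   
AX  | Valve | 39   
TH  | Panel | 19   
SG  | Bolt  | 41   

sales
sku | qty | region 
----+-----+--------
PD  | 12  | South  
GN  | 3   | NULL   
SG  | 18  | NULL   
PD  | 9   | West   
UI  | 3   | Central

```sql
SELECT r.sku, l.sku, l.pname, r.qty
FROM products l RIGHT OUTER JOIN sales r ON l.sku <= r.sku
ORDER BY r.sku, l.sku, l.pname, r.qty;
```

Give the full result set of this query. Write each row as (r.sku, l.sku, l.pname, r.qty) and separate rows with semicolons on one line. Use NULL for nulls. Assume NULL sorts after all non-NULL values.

(GN, AX, Valve, 3); (PD, AX, Valve, 9); (PD, AX, Valve, 12); (SG, AX, Valve, 18); (SG, SG, Bolt, 18); (SG, SG, NULL, 18); (UI, AX, Valve, 3); (UI, SG, Bolt, 3); (UI, SG, NULL, 3); (UI, TH, Panel, 3); (UI, UI, NULL, 3)

RIGHT JOIN keeps every row from `sales`; unmatched rows get NULL for `products`'s columns.
Matching on l.sku <= r.sku.
- l (sku=SG) pairs with 2 row(s) of r.
- l (sku=UI) pairs with 1 row(s) of r.
- l (sku=AX) pairs with 5 row(s) of r.
- l (sku=TH) pairs with 1 row(s) of r.
- l (sku=SG) pairs with 2 row(s) of r.
- every r row matched at least one l row.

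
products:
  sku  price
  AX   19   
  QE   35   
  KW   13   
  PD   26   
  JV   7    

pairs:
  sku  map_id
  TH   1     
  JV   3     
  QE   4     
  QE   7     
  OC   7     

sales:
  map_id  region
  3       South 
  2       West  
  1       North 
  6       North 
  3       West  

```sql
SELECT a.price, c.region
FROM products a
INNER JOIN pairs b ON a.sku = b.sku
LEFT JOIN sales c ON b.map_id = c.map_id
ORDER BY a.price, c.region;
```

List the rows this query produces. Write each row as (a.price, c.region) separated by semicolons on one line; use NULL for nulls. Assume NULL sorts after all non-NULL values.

(7, South); (7, West); (35, NULL); (35, NULL)

Joins associate left-to-right: products INNER JOIN pairs on sku gives 3 intermediate row(s).
Then LEFT JOIN `sales c` on map_id: each of those 3 rows is kept; rows whose b.map_id has no match in c get NULL for c's columns.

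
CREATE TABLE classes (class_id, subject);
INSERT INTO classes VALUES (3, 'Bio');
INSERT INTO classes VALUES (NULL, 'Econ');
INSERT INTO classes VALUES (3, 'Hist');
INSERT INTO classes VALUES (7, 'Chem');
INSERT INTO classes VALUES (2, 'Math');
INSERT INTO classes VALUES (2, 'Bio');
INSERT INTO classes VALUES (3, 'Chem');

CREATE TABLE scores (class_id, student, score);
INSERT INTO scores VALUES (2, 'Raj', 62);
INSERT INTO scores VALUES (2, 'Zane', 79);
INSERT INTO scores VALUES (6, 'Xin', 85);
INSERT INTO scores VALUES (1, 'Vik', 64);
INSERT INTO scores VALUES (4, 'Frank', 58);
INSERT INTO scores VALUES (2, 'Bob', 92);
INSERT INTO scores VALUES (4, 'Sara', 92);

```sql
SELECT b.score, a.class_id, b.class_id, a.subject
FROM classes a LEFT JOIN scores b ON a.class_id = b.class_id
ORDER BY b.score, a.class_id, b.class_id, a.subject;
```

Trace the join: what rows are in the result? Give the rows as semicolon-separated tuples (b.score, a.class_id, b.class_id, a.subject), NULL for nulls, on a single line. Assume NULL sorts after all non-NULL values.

(62, 2, 2, Bio); (62, 2, 2, Math); (79, 2, 2, Bio); (79, 2, 2, Math); (92, 2, 2, Bio); (92, 2, 2, Math); (NULL, 3, NULL, Bio); (NULL, 3, NULL, Chem); (NULL, 3, NULL, Hist); (NULL, 7, NULL, Chem); (NULL, NULL, NULL, Econ)

LEFT JOIN keeps every row from `classes`; unmatched rows get NULL for `scores`'s columns.
Matching on a.class_id = b.class_id. A NULL in a compared column never satisfies the condition.
Matched pairs: 6; unmatched a rows kept: 5.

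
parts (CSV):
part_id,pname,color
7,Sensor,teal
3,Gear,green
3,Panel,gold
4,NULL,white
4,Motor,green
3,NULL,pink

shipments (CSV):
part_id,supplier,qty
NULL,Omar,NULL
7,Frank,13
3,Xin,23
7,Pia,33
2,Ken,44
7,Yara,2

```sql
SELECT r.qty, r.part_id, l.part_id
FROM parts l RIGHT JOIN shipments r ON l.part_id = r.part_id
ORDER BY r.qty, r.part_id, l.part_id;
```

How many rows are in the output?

8

RIGHT JOIN keeps every row from `shipments`; unmatched rows get NULL for `parts`'s columns.
Matching on l.part_id = r.part_id. A NULL in a compared column never satisfies the condition.
- l (part_id=7) pairs with 3 row(s) of r.
- l (part_id=3) pairs with 1 row(s) of r.
- l (part_id=3) pairs with 1 row(s) of r.
- l (part_id=4) has no partner in r.
- l (part_id=4) has no partner in r.
- l (part_id=3) pairs with 1 row(s) of r.
- 2 row(s) from r found no l partner → padded with NULL.
Total: 6 matched + 2 padded = 8 rows.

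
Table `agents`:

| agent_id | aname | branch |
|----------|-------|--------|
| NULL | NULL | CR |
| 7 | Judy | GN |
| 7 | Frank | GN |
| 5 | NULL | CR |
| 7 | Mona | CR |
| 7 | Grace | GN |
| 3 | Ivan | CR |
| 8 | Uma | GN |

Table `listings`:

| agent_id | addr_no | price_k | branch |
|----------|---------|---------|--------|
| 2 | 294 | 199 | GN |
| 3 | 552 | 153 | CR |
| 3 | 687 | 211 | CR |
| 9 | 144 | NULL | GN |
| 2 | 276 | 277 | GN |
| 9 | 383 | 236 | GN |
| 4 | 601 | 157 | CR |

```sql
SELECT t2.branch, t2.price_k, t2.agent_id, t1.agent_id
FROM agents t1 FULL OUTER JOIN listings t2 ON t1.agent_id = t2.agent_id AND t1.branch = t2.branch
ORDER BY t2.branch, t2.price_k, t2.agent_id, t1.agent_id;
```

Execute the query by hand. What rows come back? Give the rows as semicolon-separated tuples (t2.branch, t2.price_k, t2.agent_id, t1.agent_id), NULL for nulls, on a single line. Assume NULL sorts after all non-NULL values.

(CR, 153, 3, 3); (CR, 157, 4, NULL); (CR, 211, 3, 3); (GN, 199, 2, NULL); (GN, 236, 9, NULL); (GN, 277, 2, NULL); (GN, NULL, 9, NULL); (NULL, NULL, NULL, 5); (NULL, NULL, NULL, 7); (NULL, NULL, NULL, 7); (NULL, NULL, NULL, 7); (NULL, NULL, NULL, 7); (NULL, NULL, NULL, 8); (NULL, NULL, NULL, NULL)

FULL OUTER JOIN keeps every row from both sides; unmatched rows get NULL for the other side's columns.
Matching on t1.agent_id = t2.agent_id AND t1.branch = t2.branch. A NULL in a compared column never satisfies the condition.
Matched pairs: 2; unmatched t1 rows kept: 7; unmatched t2 rows kept: 5.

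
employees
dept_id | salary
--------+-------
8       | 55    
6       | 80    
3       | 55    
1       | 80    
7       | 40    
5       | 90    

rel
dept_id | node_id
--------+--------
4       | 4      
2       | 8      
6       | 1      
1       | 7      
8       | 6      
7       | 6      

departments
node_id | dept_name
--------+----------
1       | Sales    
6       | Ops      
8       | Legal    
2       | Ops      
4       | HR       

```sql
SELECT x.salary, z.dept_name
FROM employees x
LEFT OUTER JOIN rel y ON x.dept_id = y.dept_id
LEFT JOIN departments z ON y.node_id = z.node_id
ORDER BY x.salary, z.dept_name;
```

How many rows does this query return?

6

Step 1 — x LEFT JOIN y on dept_id → 6 row(s).
Then LEFT JOIN `departments z` on node_id: each of those 6 rows is kept; rows whose y.node_id has no match in z get NULL for z's columns.
Result: 6 row(s).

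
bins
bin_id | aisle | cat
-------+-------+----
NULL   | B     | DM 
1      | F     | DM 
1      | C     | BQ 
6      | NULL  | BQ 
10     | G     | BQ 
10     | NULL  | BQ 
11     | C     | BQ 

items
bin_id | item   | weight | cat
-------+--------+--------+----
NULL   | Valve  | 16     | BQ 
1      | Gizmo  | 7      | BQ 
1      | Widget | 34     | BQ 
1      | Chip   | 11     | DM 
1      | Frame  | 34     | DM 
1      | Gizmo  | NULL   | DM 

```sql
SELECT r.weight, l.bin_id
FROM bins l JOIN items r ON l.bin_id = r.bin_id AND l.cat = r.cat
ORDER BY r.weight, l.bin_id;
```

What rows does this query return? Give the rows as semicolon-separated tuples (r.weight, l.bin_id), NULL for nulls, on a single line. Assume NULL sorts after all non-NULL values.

INNER JOIN keeps only pairs where the ON condition holds.
Matching on l.bin_id = r.bin_id AND l.cat = r.cat. A NULL in a compared column never satisfies the condition.
- bin_id=NULL, cat=DM: no matching r row, dropped.
- bin_id=1, cat=DM: 3 matching r row(s), so 3 row(s) emitted.
- bin_id=1, cat=BQ: 2 matching r row(s), so 2 row(s) emitted.
- bin_id=6, cat=BQ: no matching r row, dropped.
- bin_id=10, cat=BQ: no matching r row, dropped.
- bin_id=10, cat=BQ: no matching r row, dropped.
- bin_id=11, cat=BQ: no matching r row, dropped.
After projecting and ordering:
r.weight | l.bin_id
7 | 1
11 | 1
34 | 1
34 | 1
NULL | 1

(7, 1); (11, 1); (34, 1); (34, 1); (NULL, 1)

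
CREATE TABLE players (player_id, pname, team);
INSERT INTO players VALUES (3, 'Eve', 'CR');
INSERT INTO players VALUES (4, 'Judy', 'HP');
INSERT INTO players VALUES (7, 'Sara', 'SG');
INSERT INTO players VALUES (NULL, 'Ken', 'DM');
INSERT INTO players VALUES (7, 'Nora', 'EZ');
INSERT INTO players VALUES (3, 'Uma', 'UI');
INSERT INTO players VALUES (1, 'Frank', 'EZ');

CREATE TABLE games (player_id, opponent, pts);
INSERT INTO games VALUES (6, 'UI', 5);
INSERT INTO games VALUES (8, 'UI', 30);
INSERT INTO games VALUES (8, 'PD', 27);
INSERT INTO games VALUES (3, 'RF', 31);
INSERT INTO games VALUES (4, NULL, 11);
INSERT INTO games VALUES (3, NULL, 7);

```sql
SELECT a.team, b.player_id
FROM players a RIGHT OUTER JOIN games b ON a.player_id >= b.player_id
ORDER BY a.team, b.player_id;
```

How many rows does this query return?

17

RIGHT JOIN keeps every row from `games`; unmatched rows get NULL for `players`'s columns.
Matching on a.player_id >= b.player_id. A NULL in a compared column never satisfies the condition.
- a[0] player_id=3 → 2 match(es) in b → 2 row(s).
- a[1] player_id=4 → 3 match(es) in b → 3 row(s).
- a[2] player_id=7 → 4 match(es) in b → 4 row(s).
- a[3] player_id=NULL → no match.
- a[4] player_id=7 → 4 match(es) in b → 4 row(s).
- a[5] player_id=3 → 2 match(es) in b → 2 row(s).
- a[6] player_id=1 → no match.
- plus 2 unmatched b row(s), each kept with NULL a columns.
Total: 15 matched + 2 padded = 17 rows.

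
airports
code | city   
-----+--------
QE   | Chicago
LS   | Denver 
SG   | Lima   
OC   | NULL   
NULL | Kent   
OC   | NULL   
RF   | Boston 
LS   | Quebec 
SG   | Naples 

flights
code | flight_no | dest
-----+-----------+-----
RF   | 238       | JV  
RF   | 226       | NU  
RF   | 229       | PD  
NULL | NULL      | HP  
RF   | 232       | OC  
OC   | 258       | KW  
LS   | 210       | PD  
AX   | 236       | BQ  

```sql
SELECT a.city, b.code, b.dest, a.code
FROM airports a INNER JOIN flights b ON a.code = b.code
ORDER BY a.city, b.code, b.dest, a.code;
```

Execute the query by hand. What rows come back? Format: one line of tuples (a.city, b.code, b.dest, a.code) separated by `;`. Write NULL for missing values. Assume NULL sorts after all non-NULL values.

(Boston, RF, JV, RF); (Boston, RF, NU, RF); (Boston, RF, OC, RF); (Boston, RF, PD, RF); (Denver, LS, PD, LS); (Quebec, LS, PD, LS); (NULL, OC, KW, OC); (NULL, OC, KW, OC)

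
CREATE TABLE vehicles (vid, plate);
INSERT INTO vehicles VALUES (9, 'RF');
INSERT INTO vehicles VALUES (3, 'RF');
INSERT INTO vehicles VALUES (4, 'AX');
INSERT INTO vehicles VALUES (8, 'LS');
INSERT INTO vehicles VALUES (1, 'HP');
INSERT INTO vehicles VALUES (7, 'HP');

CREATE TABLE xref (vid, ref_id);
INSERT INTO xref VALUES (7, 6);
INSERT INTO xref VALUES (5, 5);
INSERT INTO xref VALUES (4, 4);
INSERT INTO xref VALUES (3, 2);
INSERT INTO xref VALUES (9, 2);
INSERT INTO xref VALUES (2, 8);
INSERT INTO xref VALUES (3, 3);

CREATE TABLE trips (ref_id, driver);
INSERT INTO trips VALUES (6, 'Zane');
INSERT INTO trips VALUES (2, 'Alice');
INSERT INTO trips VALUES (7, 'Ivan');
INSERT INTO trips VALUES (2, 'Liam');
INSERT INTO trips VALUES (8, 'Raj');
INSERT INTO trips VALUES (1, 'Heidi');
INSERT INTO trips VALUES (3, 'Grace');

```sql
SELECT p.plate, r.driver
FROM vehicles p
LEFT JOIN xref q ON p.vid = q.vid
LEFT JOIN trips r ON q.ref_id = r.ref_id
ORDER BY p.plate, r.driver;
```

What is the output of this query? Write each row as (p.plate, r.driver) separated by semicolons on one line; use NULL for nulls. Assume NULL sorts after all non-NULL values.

(AX, NULL); (HP, Zane); (HP, NULL); (LS, NULL); (RF, Alice); (RF, Alice); (RF, Grace); (RF, Liam); (RF, Liam)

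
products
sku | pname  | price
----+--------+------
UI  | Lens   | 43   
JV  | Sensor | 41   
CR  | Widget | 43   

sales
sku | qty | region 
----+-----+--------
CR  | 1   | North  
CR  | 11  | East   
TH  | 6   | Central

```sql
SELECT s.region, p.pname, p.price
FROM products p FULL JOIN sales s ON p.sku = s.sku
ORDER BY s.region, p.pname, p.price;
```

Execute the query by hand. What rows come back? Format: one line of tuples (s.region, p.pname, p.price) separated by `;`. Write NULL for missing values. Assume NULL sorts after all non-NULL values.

FULL OUTER JOIN keeps every row from both sides; unmatched rows get NULL for the other side's columns.
Matching on p.sku = s.sku.
- sku=UI: no s row matches, row kept with s columns NULL.
- sku=JV: no s row matches, row kept with s columns NULL.
- sku=CR: 2 matching s row(s), so 2 row(s) emitted.
- plus 1 unmatched s row(s), each kept with NULL p columns.
After projecting and ordering:
s.region | p.pname | p.price
Central | NULL | NULL
East | Widget | 43
North | Widget | 43
NULL | Lens | 43
NULL | Sensor | 41

(Central, NULL, NULL); (East, Widget, 43); (North, Widget, 43); (NULL, Lens, 43); (NULL, Sensor, 41)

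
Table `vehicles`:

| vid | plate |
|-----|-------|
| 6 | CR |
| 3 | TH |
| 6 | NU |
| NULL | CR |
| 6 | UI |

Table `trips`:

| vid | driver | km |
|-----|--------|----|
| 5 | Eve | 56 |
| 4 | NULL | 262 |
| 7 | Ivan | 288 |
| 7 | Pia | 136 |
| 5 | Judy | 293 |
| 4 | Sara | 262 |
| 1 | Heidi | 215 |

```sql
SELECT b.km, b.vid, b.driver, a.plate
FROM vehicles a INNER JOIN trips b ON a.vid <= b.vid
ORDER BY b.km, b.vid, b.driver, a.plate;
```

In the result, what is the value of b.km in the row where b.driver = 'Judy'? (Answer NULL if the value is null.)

293

INNER JOIN keeps only pairs where the ON condition holds.
Matching on a.vid <= b.vid. A NULL in a compared column never satisfies the condition.
Matched pairs: 12.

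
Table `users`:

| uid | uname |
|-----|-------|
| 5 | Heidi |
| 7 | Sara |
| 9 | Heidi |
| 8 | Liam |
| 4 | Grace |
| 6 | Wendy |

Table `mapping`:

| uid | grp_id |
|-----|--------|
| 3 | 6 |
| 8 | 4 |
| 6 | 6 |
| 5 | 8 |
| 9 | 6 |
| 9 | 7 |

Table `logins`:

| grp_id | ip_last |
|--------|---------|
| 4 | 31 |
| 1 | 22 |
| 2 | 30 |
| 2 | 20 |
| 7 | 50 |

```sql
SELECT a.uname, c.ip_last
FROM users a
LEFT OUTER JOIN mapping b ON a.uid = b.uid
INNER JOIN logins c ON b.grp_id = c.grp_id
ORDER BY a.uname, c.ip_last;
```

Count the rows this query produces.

Joins associate left-to-right: users LEFT JOIN mapping on uid gives 7 intermediate row(s).
Then INNER JOIN `logins c` on grp_id: keep only rows whose b.grp_id appears in c.
Result: 2 row(s).

2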